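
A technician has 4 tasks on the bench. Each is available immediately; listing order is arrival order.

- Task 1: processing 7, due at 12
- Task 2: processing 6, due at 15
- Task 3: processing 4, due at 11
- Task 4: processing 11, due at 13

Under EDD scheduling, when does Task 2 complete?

EDD (increasing due date): Task 3 Task 1 Task 4 Task 2.
Task 3: 0→4
Task 1: 4→11
Task 4: 11→22
Task 2: 22→28

28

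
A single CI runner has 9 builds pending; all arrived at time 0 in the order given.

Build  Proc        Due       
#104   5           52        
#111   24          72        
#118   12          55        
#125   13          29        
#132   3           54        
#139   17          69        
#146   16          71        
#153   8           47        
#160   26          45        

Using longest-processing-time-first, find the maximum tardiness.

70

LPT (decreasing processing time): #160 #111 #139 #146 #125 #118 #153 #104 #132.
#160: 0→26, due 45, tardiness 0
#111: 26→50, due 72, tardiness 0
#139: 50→67, due 69, tardiness 0
#146: 67→83, due 71, tardiness 12
#125: 83→96, due 29, tardiness 67
#118: 96→108, due 55, tardiness 53
#153: 108→116, due 47, tardiness 69
#104: 116→121, due 52, tardiness 69
#132: 121→124, due 54, tardiness 70
Maximum = 70.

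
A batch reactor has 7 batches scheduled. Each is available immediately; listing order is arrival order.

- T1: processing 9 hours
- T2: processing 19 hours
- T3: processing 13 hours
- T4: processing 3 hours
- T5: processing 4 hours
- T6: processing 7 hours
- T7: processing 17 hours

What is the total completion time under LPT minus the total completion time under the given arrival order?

LPT (decreasing processing time): T2 T7 T3 T1 T6 T5 T4.
T2: 0→19
T7: 19→36
T3: 36→49
T1: 49→58
T6: 58→65
T5: 65→69
T4: 69→72
Sum = 19+36+49+58+65+69+72 = 368.
FIFO (arrival order): T1 T2 T3 T4 T5 T6 T7.
T1: 0→9
T2: 9→28
T3: 28→41
T4: 41→44
T5: 44→48
T6: 48→55
T7: 55→72
Sum = 9+28+41+44+48+55+72 = 297.
Difference = 368 − 297 = 71.

71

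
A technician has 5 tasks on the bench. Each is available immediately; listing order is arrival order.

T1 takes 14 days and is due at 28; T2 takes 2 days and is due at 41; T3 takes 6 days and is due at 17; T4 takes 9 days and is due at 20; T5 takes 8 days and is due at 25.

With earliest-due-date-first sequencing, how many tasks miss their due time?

1

EDD (increasing due date): T3 T4 T5 T1 T2.
T3: 0→6, due 17, tardiness 0
T4: 6→15, due 20, tardiness 0
T5: 15→23, due 25, tardiness 0
T1: 23→37, due 28, tardiness 9
T2: 37→39, due 41, tardiness 0
Late tasks: 1.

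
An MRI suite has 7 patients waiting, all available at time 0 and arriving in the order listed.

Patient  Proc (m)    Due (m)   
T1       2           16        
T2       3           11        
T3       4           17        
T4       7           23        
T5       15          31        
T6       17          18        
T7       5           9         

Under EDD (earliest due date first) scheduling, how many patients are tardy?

EDD (increasing due date): T7 T2 T1 T3 T6 T4 T5.
T7: 0→5, due 9, tardiness 0
T2: 5→8, due 11, tardiness 0
T1: 8→10, due 16, tardiness 0
T3: 10→14, due 17, tardiness 0
T6: 14→31, due 18, tardiness 13
T4: 31→38, due 23, tardiness 15
T5: 38→53, due 31, tardiness 22
Late patients: 3.

3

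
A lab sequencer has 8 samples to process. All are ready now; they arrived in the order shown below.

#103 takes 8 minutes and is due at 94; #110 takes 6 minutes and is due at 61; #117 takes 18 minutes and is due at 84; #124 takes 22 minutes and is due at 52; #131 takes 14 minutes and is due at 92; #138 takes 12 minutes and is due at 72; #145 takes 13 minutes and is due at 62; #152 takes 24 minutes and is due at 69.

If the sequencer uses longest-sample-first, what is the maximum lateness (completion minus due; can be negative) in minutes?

LPT (decreasing processing time): #152 #124 #117 #131 #145 #138 #103 #110.
#152: 0→24, due 69, lateness -45
#124: 24→46, due 52, lateness -6
#117: 46→64, due 84, lateness -20
#131: 64→78, due 92, lateness -14
#145: 78→91, due 62, lateness 29
#138: 91→103, due 72, lateness 31
#103: 103→111, due 94, lateness 17
#110: 111→117, due 61, lateness 56
Maximum = 56.

56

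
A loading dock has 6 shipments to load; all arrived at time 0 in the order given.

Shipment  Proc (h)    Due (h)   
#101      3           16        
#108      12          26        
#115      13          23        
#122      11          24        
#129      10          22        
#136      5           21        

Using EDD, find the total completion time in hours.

EDD (increasing due date): #101 #136 #129 #115 #122 #108.
#101: 0→3
#136: 3→8
#129: 8→18
#115: 18→31
#122: 31→42
#108: 42→54
Sum = 3+8+18+31+42+54 = 156.

156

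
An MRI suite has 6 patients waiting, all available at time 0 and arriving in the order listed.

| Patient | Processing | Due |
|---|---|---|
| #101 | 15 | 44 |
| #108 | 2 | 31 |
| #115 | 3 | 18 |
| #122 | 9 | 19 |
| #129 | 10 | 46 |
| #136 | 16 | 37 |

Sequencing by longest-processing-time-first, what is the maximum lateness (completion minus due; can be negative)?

LPT (decreasing processing time): #136 #101 #129 #122 #115 #108.
#136: 0→16, due 37, lateness -21
#101: 16→31, due 44, lateness -13
#129: 31→41, due 46, lateness -5
#122: 41→50, due 19, lateness 31
#115: 50→53, due 18, lateness 35
#108: 53→55, due 31, lateness 24
Maximum = 35.

35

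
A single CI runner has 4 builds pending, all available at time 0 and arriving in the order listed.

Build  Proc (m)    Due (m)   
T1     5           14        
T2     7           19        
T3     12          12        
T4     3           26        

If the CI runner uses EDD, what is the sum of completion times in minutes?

EDD (increasing due date): T3 T1 T2 T4.
T3: 0→12
T1: 12→17
T2: 17→24
T4: 24→27
Sum = 12+17+24+27 = 80.

80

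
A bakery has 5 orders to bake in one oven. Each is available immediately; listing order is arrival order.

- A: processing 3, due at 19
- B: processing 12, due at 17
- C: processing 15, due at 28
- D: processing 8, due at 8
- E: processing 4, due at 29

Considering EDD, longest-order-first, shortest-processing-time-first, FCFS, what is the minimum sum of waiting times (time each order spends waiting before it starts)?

52

EDD (increasing due date): D B A C E.
D: waits 0, runs 0→8
B: waits 8, runs 8→20
A: waits 20, runs 20→23
C: waits 23, runs 23→38
E: waits 38, runs 38→42
Sum = 0+8+20+23+38 = 89.
LPT (decreasing processing time): C B D E A.
C: waits 0, runs 0→15
B: waits 15, runs 15→27
D: waits 27, runs 27→35
E: waits 35, runs 35→39
A: waits 39, runs 39→42
Sum = 0+15+27+35+39 = 116.
SPT (increasing processing time): A E D B C.
A: waits 0, runs 0→3
E: waits 3, runs 3→7
D: waits 7, runs 7→15
B: waits 15, runs 15→27
C: waits 27, runs 27→42
Sum = 0+3+7+15+27 = 52.
FIFO (arrival order): A B C D E.
A: waits 0, runs 0→3
B: waits 3, runs 3→15
C: waits 15, runs 15→30
D: waits 30, runs 30→38
E: waits 38, runs 38→42
Sum = 0+3+15+30+38 = 86.
EDD 89, LPT 116, SPT 52, FIFO 86 → minimum 52.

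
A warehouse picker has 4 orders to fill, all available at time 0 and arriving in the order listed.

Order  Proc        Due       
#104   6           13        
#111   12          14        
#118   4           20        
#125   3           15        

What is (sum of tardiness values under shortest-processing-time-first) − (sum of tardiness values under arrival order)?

SPT (increasing processing time): #125 #118 #104 #111.
#125: 0→3, due 15, tardiness 0
#118: 3→7, due 20, tardiness 0
#104: 7→13, due 13, tardiness 0
#111: 13→25, due 14, tardiness 11
Sum = 0+0+0+11 = 11.
FIFO (arrival order): #104 #111 #118 #125.
#104: 0→6, due 13, tardiness 0
#111: 6→18, due 14, tardiness 4
#118: 18→22, due 20, tardiness 2
#125: 22→25, due 15, tardiness 10
Sum = 0+4+2+10 = 16.
Difference = 11 − 16 = -5.

-5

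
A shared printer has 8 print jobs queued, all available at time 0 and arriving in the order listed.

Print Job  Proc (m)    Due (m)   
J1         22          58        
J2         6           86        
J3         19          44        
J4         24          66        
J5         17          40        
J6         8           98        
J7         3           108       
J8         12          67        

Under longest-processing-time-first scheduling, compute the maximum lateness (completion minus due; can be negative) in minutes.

LPT (decreasing processing time): J4 J1 J3 J5 J8 J6 J2 J7.
J4: 0→24, due 66, lateness -42
J1: 24→46, due 58, lateness -12
J3: 46→65, due 44, lateness 21
J5: 65→82, due 40, lateness 42
J8: 82→94, due 67, lateness 27
J6: 94→102, due 98, lateness 4
J2: 102→108, due 86, lateness 22
J7: 108→111, due 108, lateness 3
Maximum = 42.

42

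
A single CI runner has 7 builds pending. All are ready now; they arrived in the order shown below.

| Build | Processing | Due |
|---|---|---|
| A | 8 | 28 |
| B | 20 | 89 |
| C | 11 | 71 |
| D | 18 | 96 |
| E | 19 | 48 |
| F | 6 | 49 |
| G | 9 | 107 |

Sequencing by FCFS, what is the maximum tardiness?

33

FIFO (arrival order): A B C D E F G.
A: 0→8, due 28, tardiness 0
B: 8→28, due 89, tardiness 0
C: 28→39, due 71, tardiness 0
D: 39→57, due 96, tardiness 0
E: 57→76, due 48, tardiness 28
F: 76→82, due 49, tardiness 33
G: 82→91, due 107, tardiness 0
Maximum = 33.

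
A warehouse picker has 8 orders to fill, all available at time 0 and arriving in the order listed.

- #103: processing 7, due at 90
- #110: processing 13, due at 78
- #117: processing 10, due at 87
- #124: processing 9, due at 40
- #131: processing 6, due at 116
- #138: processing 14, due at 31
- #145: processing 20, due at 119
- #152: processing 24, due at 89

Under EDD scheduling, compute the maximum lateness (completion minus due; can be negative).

-13

EDD (increasing due date): #138 #124 #110 #117 #152 #103 #131 #145.
#138: 0→14, due 31, lateness -17
#124: 14→23, due 40, lateness -17
#110: 23→36, due 78, lateness -42
#117: 36→46, due 87, lateness -41
#152: 46→70, due 89, lateness -19
#103: 70→77, due 90, lateness -13
#131: 77→83, due 116, lateness -33
#145: 83→103, due 119, lateness -16
Maximum = -13.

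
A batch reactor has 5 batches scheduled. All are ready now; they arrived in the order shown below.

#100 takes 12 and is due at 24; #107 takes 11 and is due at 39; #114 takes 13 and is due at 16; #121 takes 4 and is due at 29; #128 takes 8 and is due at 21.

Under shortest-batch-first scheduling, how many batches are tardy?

SPT (increasing processing time): #121 #128 #107 #100 #114.
#121: 0→4, due 29, tardiness 0
#128: 4→12, due 21, tardiness 0
#107: 12→23, due 39, tardiness 0
#100: 23→35, due 24, tardiness 11
#114: 35→48, due 16, tardiness 32
Late batches: 2.

2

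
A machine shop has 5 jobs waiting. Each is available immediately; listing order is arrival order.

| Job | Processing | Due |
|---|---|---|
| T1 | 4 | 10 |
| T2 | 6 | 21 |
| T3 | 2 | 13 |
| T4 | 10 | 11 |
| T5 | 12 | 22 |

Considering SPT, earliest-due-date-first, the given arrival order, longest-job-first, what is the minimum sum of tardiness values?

SPT (increasing processing time): T3 T1 T2 T4 T5.
T3: 0→2, due 13, tardiness 0
T1: 2→6, due 10, tardiness 0
T2: 6→12, due 21, tardiness 0
T4: 12→22, due 11, tardiness 11
T5: 22→34, due 22, tardiness 12
Sum = 0+0+0+11+12 = 23.
EDD (increasing due date): T1 T4 T3 T2 T5.
T1: 0→4, due 10, tardiness 0
T4: 4→14, due 11, tardiness 3
T3: 14→16, due 13, tardiness 3
T2: 16→22, due 21, tardiness 1
T5: 22→34, due 22, tardiness 12
Sum = 0+3+3+1+12 = 19.
FIFO (arrival order): T1 T2 T3 T4 T5.
T1: 0→4, due 10, tardiness 0
T2: 4→10, due 21, tardiness 0
T3: 10→12, due 13, tardiness 0
T4: 12→22, due 11, tardiness 11
T5: 22→34, due 22, tardiness 12
Sum = 0+0+0+11+12 = 23.
LPT (decreasing processing time): T5 T4 T2 T1 T3.
T5: 0→12, due 22, tardiness 0
T4: 12→22, due 11, tardiness 11
T2: 22→28, due 21, tardiness 7
T1: 28→32, due 10, tardiness 22
T3: 32→34, due 13, tardiness 21
Sum = 0+11+7+22+21 = 61.
SPT 23, EDD 19, FIFO 23, LPT 61 → minimum 19.

19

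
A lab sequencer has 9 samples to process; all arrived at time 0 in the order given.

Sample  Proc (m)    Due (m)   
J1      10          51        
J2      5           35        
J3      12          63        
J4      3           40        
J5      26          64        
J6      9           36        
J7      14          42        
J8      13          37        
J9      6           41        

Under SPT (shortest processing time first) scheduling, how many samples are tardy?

SPT (increasing processing time): J4 J2 J9 J6 J1 J3 J8 J7 J5.
J4: 0→3, due 40, tardiness 0
J2: 3→8, due 35, tardiness 0
J9: 8→14, due 41, tardiness 0
J6: 14→23, due 36, tardiness 0
J1: 23→33, due 51, tardiness 0
J3: 33→45, due 63, tardiness 0
J8: 45→58, due 37, tardiness 21
J7: 58→72, due 42, tardiness 30
J5: 72→98, due 64, tardiness 34
Late samples: 3.

3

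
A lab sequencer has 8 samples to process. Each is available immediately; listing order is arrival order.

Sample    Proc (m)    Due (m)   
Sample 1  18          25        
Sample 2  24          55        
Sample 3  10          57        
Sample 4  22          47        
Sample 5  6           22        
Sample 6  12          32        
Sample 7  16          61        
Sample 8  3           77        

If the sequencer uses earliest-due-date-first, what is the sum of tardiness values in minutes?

158

EDD (increasing due date): Sample 5 Sample 1 Sample 6 Sample 4 Sample 2 Sample 3 Sample 7 Sample 8.
Sample 5: 0→6, due 22, tardiness 0
Sample 1: 6→24, due 25, tardiness 0
Sample 6: 24→36, due 32, tardiness 4
Sample 4: 36→58, due 47, tardiness 11
Sample 2: 58→82, due 55, tardiness 27
Sample 3: 82→92, due 57, tardiness 35
Sample 7: 92→108, due 61, tardiness 47
Sample 8: 108→111, due 77, tardiness 34
Sum = 0+0+4+11+27+35+47+34 = 158.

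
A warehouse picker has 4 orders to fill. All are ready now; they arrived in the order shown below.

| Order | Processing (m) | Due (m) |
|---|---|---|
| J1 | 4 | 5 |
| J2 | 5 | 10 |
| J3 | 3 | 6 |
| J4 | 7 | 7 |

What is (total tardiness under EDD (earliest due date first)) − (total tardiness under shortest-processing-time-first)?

1

EDD (increasing due date): J1 J3 J4 J2.
J1: 0→4, due 5, tardiness 0
J3: 4→7, due 6, tardiness 1
J4: 7→14, due 7, tardiness 7
J2: 14→19, due 10, tardiness 9
Sum = 0+1+7+9 = 17.
SPT (increasing processing time): J3 J1 J2 J4.
J3: 0→3, due 6, tardiness 0
J1: 3→7, due 5, tardiness 2
J2: 7→12, due 10, tardiness 2
J4: 12→19, due 7, tardiness 12
Sum = 0+2+2+12 = 16.
Difference = 17 − 16 = 1.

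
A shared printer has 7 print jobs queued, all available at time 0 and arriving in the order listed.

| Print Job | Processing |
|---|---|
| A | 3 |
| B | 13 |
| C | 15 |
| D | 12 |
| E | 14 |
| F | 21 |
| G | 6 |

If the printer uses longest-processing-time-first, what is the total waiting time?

LPT (decreasing processing time): F C E B D G A.
F: waits 0, runs 0→21
C: waits 21, runs 21→36
E: waits 36, runs 36→50
B: waits 50, runs 50→63
D: waits 63, runs 63→75
G: waits 75, runs 75→81
A: waits 81, runs 81→84
Sum = 0+21+36+50+63+75+81 = 326.

326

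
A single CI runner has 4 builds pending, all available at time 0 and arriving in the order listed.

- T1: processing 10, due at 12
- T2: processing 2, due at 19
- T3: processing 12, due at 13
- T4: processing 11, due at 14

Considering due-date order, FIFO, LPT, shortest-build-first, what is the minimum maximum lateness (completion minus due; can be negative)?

EDD (increasing due date): T1 T3 T4 T2.
T1: 0→10, due 12, lateness -2
T3: 10→22, due 13, lateness 9
T4: 22→33, due 14, lateness 19
T2: 33→35, due 19, lateness 16
Maximum = 19.
FIFO (arrival order): T1 T2 T3 T4.
T1: 0→10, due 12, lateness -2
T2: 10→12, due 19, lateness -7
T3: 12→24, due 13, lateness 11
T4: 24→35, due 14, lateness 21
Maximum = 21.
LPT (decreasing processing time): T3 T4 T1 T2.
T3: 0→12, due 13, lateness -1
T4: 12→23, due 14, lateness 9
T1: 23→33, due 12, lateness 21
T2: 33→35, due 19, lateness 16
Maximum = 21.
SPT (increasing processing time): T2 T1 T4 T3.
T2: 0→2, due 19, lateness -17
T1: 2→12, due 12, lateness 0
T4: 12→23, due 14, lateness 9
T3: 23→35, due 13, lateness 22
Maximum = 22.
EDD 19, FIFO 21, LPT 21, SPT 22 → minimum 19.

19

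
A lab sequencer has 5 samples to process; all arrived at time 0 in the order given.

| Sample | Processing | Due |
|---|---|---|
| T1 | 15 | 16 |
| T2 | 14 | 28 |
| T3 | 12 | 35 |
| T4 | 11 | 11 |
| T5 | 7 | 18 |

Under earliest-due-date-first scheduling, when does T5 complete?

33

EDD (increasing due date): T4 T1 T5 T2 T3.
T4: 0→11
T1: 11→26
T5: 26→33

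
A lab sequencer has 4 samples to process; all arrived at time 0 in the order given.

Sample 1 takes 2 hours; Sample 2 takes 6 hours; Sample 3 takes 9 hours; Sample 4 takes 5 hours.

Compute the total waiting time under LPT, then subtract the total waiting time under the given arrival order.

LPT (decreasing processing time): Sample 3 Sample 2 Sample 4 Sample 1.
Sample 3: waits 0, runs 0→9
Sample 2: waits 9, runs 9→15
Sample 4: waits 15, runs 15→20
Sample 1: waits 20, runs 20→22
Sum = 0+9+15+20 = 44.
FIFO (arrival order): Sample 1 Sample 2 Sample 3 Sample 4.
Sample 1: waits 0, runs 0→2
Sample 2: waits 2, runs 2→8
Sample 3: waits 8, runs 8→17
Sample 4: waits 17, runs 17→22
Sum = 0+2+8+17 = 27.
Difference = 44 − 27 = 17.

17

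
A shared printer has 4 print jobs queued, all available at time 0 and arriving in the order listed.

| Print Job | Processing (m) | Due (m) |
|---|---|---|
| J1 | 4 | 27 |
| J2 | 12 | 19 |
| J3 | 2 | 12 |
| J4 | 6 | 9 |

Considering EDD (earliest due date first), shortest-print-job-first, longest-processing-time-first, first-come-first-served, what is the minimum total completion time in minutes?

44

EDD (increasing due date): J4 J3 J2 J1.
J4: 0→6
J3: 6→8
J2: 8→20
J1: 20→24
Sum = 6+8+20+24 = 58.
SPT (increasing processing time): J3 J1 J4 J2.
J3: 0→2
J1: 2→6
J4: 6→12
J2: 12→24
Sum = 2+6+12+24 = 44.
LPT (decreasing processing time): J2 J4 J1 J3.
J2: 0→12
J4: 12→18
J1: 18→22
J3: 22→24
Sum = 12+18+22+24 = 76.
FIFO (arrival order): J1 J2 J3 J4.
J1: 0→4
J2: 4→16
J3: 16→18
J4: 18→24
Sum = 4+16+18+24 = 62.
EDD 58, SPT 44, LPT 76, FIFO 62 → minimum 44.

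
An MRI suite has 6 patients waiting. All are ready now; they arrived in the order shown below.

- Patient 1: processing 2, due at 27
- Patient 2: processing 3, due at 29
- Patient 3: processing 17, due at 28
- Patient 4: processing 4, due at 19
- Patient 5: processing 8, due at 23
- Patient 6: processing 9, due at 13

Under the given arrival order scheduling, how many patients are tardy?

FIFO (arrival order): Patient 1 Patient 2 Patient 3 Patient 4 Patient 5 Patient 6.
Patient 1: 0→2, due 27, tardiness 0
Patient 2: 2→5, due 29, tardiness 0
Patient 3: 5→22, due 28, tardiness 0
Patient 4: 22→26, due 19, tardiness 7
Patient 5: 26→34, due 23, tardiness 11
Patient 6: 34→43, due 13, tardiness 30
Late patients: 3.

3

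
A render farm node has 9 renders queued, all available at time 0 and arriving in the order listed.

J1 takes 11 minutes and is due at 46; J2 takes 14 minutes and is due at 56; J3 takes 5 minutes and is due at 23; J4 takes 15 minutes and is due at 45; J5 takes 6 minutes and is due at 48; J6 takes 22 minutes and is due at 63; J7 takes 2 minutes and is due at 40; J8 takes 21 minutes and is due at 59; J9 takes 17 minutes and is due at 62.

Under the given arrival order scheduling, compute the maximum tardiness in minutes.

FIFO (arrival order): J1 J2 J3 J4 J5 J6 J7 J8 J9.
J1: 0→11, due 46, tardiness 0
J2: 11→25, due 56, tardiness 0
J3: 25→30, due 23, tardiness 7
J4: 30→45, due 45, tardiness 0
J5: 45→51, due 48, tardiness 3
J6: 51→73, due 63, tardiness 10
J7: 73→75, due 40, tardiness 35
J8: 75→96, due 59, tardiness 37
J9: 96→113, due 62, tardiness 51
Maximum = 51.

51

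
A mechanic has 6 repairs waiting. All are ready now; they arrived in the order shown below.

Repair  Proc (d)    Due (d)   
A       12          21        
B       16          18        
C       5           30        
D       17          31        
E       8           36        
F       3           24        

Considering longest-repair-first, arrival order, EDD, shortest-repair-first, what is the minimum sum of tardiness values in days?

LPT (decreasing processing time): D B A E C F.
D: 0→17, due 31, tardiness 0
B: 17→33, due 18, tardiness 15
A: 33→45, due 21, tardiness 24
E: 45→53, due 36, tardiness 17
C: 53→58, due 30, tardiness 28
F: 58→61, due 24, tardiness 37
Sum = 0+15+24+17+28+37 = 121.
FIFO (arrival order): A B C D E F.
A: 0→12, due 21, tardiness 0
B: 12→28, due 18, tardiness 10
C: 28→33, due 30, tardiness 3
D: 33→50, due 31, tardiness 19
E: 50→58, due 36, tardiness 22
F: 58→61, due 24, tardiness 37
Sum = 0+10+3+19+22+37 = 91.
EDD (increasing due date): B A F C D E.
B: 0→16, due 18, tardiness 0
A: 16→28, due 21, tardiness 7
F: 28→31, due 24, tardiness 7
C: 31→36, due 30, tardiness 6
D: 36→53, due 31, tardiness 22
E: 53→61, due 36, tardiness 25
Sum = 0+7+7+6+22+25 = 67.
SPT (increasing processing time): F C E A B D.
F: 0→3, due 24, tardiness 0
C: 3→8, due 30, tardiness 0
E: 8→16, due 36, tardiness 0
A: 16→28, due 21, tardiness 7
B: 28→44, due 18, tardiness 26
D: 44→61, due 31, tardiness 30
Sum = 0+0+0+7+26+30 = 63.
LPT 121, FIFO 91, EDD 67, SPT 63 → minimum 63.

63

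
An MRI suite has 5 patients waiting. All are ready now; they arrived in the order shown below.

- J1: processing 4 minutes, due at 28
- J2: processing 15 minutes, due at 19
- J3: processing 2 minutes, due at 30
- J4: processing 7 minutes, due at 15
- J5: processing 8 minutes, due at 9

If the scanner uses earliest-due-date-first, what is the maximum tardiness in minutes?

11

EDD (increasing due date): J5 J4 J2 J1 J3.
J5: 0→8, due 9, tardiness 0
J4: 8→15, due 15, tardiness 0
J2: 15→30, due 19, tardiness 11
J1: 30→34, due 28, tardiness 6
J3: 34→36, due 30, tardiness 6
Maximum = 11.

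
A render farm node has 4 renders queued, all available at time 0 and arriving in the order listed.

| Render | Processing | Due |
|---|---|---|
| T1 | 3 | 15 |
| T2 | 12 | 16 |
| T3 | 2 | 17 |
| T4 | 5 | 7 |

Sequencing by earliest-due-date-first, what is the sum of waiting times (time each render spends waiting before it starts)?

33

EDD (increasing due date): T4 T1 T2 T3.
T4: waits 0, runs 0→5
T1: waits 5, runs 5→8
T2: waits 8, runs 8→20
T3: waits 20, runs 20→22
Sum = 0+5+8+20 = 33.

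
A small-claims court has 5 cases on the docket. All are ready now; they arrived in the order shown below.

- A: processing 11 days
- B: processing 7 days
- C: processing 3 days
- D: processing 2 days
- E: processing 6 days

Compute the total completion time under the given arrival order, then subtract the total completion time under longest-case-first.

-7

FIFO (arrival order): A B C D E.
A: 0→11
B: 11→18
C: 18→21
D: 21→23
E: 23→29
Sum = 11+18+21+23+29 = 102.
LPT (decreasing processing time): A B E C D.
A: 0→11
B: 11→18
E: 18→24
C: 24→27
D: 27→29
Sum = 11+18+24+27+29 = 109.
Difference = 102 − 109 = -7.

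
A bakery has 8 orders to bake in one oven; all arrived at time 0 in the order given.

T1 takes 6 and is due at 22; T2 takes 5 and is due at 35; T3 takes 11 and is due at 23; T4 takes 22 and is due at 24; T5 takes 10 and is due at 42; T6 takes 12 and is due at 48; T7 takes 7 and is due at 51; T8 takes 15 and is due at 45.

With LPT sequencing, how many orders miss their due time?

6

LPT (decreasing processing time): T4 T8 T6 T3 T5 T7 T1 T2.
T4: 0→22, due 24, tardiness 0
T8: 22→37, due 45, tardiness 0
T6: 37→49, due 48, tardiness 1
T3: 49→60, due 23, tardiness 37
T5: 60→70, due 42, tardiness 28
T7: 70→77, due 51, tardiness 26
T1: 77→83, due 22, tardiness 61
T2: 83→88, due 35, tardiness 53
Late orders: 6.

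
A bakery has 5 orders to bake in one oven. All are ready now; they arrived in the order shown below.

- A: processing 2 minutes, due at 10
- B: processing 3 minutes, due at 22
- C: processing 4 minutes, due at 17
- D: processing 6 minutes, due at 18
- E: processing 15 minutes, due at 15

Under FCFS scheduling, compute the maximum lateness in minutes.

FIFO (arrival order): A B C D E.
A: 0→2, due 10, lateness -8
B: 2→5, due 22, lateness -17
C: 5→9, due 17, lateness -8
D: 9→15, due 18, lateness -3
E: 15→30, due 15, lateness 15
Maximum = 15.

15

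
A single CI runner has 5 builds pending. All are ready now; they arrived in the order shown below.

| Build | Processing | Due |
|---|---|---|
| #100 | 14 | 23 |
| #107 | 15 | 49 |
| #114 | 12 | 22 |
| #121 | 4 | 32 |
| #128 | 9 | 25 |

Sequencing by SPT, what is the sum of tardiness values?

SPT (increasing processing time): #121 #128 #114 #100 #107.
#121: 0→4, due 32, tardiness 0
#128: 4→13, due 25, tardiness 0
#114: 13→25, due 22, tardiness 3
#100: 25→39, due 23, tardiness 16
#107: 39→54, due 49, tardiness 5
Sum = 0+0+3+16+5 = 24.

24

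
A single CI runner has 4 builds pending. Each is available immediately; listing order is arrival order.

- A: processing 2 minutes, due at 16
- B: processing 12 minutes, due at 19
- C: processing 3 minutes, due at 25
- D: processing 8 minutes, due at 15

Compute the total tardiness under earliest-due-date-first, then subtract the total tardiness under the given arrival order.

EDD (increasing due date): D A B C.
D: 0→8, due 15, tardiness 0
A: 8→10, due 16, tardiness 0
B: 10→22, due 19, tardiness 3
C: 22→25, due 25, tardiness 0
Sum = 0+0+3+0 = 3.
FIFO (arrival order): A B C D.
A: 0→2, due 16, tardiness 0
B: 2→14, due 19, tardiness 0
C: 14→17, due 25, tardiness 0
D: 17→25, due 15, tardiness 10
Sum = 0+0+0+10 = 10.
Difference = 3 − 10 = -7.

-7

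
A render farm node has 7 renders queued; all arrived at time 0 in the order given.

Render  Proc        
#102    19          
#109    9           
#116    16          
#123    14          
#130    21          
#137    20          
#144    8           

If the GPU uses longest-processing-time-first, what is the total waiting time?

LPT (decreasing processing time): #130 #137 #102 #116 #123 #109 #144.
#130: waits 0, runs 0→21
#137: waits 21, runs 21→41
#102: waits 41, runs 41→60
#116: waits 60, runs 60→76
#123: waits 76, runs 76→90
#109: waits 90, runs 90→99
#144: waits 99, runs 99→107
Sum = 0+21+41+60+76+90+99 = 387.

387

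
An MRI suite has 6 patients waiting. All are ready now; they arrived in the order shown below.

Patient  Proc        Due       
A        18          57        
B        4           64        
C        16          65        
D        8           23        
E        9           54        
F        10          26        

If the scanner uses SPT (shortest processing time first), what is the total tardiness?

SPT (increasing processing time): B D E F C A.
B: 0→4, due 64, tardiness 0
D: 4→12, due 23, tardiness 0
E: 12→21, due 54, tardiness 0
F: 21→31, due 26, tardiness 5
C: 31→47, due 65, tardiness 0
A: 47→65, due 57, tardiness 8
Sum = 0+0+0+5+0+8 = 13.

13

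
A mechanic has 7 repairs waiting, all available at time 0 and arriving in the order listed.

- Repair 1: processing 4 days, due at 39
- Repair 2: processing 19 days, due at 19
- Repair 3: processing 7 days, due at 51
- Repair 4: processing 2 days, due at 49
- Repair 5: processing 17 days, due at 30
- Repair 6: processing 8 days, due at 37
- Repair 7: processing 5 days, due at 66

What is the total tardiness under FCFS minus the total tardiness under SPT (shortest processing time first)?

-13

FIFO (arrival order): Repair 1 Repair 2 Repair 3 Repair 4 Repair 5 Repair 6 Repair 7.
Repair 1: 0→4, due 39, tardiness 0
Repair 2: 4→23, due 19, tardiness 4
Repair 3: 23→30, due 51, tardiness 0
Repair 4: 30→32, due 49, tardiness 0
Repair 5: 32→49, due 30, tardiness 19
Repair 6: 49→57, due 37, tardiness 20
Repair 7: 57→62, due 66, tardiness 0
Sum = 0+4+0+0+19+20+0 = 43.
SPT (increasing processing time): Repair 4 Repair 1 Repair 7 Repair 3 Repair 6 Repair 5 Repair 2.
Repair 4: 0→2, due 49, tardiness 0
Repair 1: 2→6, due 39, tardiness 0
Repair 7: 6→11, due 66, tardiness 0
Repair 3: 11→18, due 51, tardiness 0
Repair 6: 18→26, due 37, tardiness 0
Repair 5: 26→43, due 30, tardiness 13
Repair 2: 43→62, due 19, tardiness 43
Sum = 0+0+0+0+0+13+43 = 56.
Difference = 43 − 56 = -13.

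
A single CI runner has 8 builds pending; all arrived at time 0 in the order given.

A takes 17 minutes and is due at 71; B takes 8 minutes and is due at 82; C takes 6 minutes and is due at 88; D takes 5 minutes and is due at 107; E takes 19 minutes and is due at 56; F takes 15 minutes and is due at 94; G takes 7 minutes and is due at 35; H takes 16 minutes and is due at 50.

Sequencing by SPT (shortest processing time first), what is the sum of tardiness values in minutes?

SPT (increasing processing time): D C G B F H A E.
D: 0→5, due 107, tardiness 0
C: 5→11, due 88, tardiness 0
G: 11→18, due 35, tardiness 0
B: 18→26, due 82, tardiness 0
F: 26→41, due 94, tardiness 0
H: 41→57, due 50, tardiness 7
A: 57→74, due 71, tardiness 3
E: 74→93, due 56, tardiness 37
Sum = 0+0+0+0+0+7+3+37 = 47.

47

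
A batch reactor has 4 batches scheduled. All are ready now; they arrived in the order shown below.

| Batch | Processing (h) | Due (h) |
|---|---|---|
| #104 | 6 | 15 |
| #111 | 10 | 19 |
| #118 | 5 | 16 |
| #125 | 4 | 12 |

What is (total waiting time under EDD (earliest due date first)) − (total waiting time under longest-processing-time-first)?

-18

EDD (increasing due date): #125 #104 #118 #111.
#125: waits 0, runs 0→4
#104: waits 4, runs 4→10
#118: waits 10, runs 10→15
#111: waits 15, runs 15→25
Sum = 0+4+10+15 = 29.
LPT (decreasing processing time): #111 #104 #118 #125.
#111: waits 0, runs 0→10
#104: waits 10, runs 10→16
#118: waits 16, runs 16→21
#125: waits 21, runs 21→25
Sum = 0+10+16+21 = 47.
Difference = 29 − 47 = -18.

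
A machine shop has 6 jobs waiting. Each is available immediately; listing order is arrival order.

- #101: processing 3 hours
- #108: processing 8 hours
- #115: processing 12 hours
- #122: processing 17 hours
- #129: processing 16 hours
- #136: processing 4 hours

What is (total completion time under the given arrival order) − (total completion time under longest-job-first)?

-72

FIFO (arrival order): #101 #108 #115 #122 #129 #136.
#101: 0→3
#108: 3→11
#115: 11→23
#122: 23→40
#129: 40→56
#136: 56→60
Sum = 3+11+23+40+56+60 = 193.
LPT (decreasing processing time): #122 #129 #115 #108 #136 #101.
#122: 0→17
#129: 17→33
#115: 33→45
#108: 45→53
#136: 53→57
#101: 57→60
Sum = 17+33+45+53+57+60 = 265.
Difference = 193 − 265 = -72.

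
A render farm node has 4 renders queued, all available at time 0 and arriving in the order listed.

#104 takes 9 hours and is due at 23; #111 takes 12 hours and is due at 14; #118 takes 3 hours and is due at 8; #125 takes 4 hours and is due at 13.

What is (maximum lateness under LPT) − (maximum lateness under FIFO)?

LPT (decreasing processing time): #111 #104 #125 #118.
#111: 0→12, due 14, lateness -2
#104: 12→21, due 23, lateness -2
#125: 21→25, due 13, lateness 12
#118: 25→28, due 8, lateness 20
Maximum = 20.
FIFO (arrival order): #104 #111 #118 #125.
#104: 0→9, due 23, lateness -14
#111: 9→21, due 14, lateness 7
#118: 21→24, due 8, lateness 16
#125: 24→28, due 13, lateness 15
Maximum = 16.
Difference = 20 − 16 = 4.

4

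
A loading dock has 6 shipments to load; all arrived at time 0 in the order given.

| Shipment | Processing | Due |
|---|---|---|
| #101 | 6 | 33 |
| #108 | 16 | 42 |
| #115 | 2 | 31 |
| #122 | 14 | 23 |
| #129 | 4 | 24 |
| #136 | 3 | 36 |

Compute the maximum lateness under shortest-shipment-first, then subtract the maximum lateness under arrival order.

-12

SPT (increasing processing time): #115 #136 #129 #101 #122 #108.
#115: 0→2, due 31, lateness -29
#136: 2→5, due 36, lateness -31
#129: 5→9, due 24, lateness -15
#101: 9→15, due 33, lateness -18
#122: 15→29, due 23, lateness 6
#108: 29→45, due 42, lateness 3
Maximum = 6.
FIFO (arrival order): #101 #108 #115 #122 #129 #136.
#101: 0→6, due 33, lateness -27
#108: 6→22, due 42, lateness -20
#115: 22→24, due 31, lateness -7
#122: 24→38, due 23, lateness 15
#129: 38→42, due 24, lateness 18
#136: 42→45, due 36, lateness 9
Maximum = 18.
Difference = 6 − 18 = -12.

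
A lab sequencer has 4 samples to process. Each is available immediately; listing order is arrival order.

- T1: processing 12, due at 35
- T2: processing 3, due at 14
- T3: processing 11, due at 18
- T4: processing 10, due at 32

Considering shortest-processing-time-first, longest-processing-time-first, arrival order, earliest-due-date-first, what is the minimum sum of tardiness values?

1

SPT (increasing processing time): T2 T4 T3 T1.
T2: 0→3, due 14, tardiness 0
T4: 3→13, due 32, tardiness 0
T3: 13→24, due 18, tardiness 6
T1: 24→36, due 35, tardiness 1
Sum = 0+0+6+1 = 7.
LPT (decreasing processing time): T1 T3 T4 T2.
T1: 0→12, due 35, tardiness 0
T3: 12→23, due 18, tardiness 5
T4: 23→33, due 32, tardiness 1
T2: 33→36, due 14, tardiness 22
Sum = 0+5+1+22 = 28.
FIFO (arrival order): T1 T2 T3 T4.
T1: 0→12, due 35, tardiness 0
T2: 12→15, due 14, tardiness 1
T3: 15→26, due 18, tardiness 8
T4: 26→36, due 32, tardiness 4
Sum = 0+1+8+4 = 13.
EDD (increasing due date): T2 T3 T4 T1.
T2: 0→3, due 14, tardiness 0
T3: 3→14, due 18, tardiness 0
T4: 14→24, due 32, tardiness 0
T1: 24→36, due 35, tardiness 1
Sum = 0+0+0+1 = 1.
SPT 7, LPT 28, FIFO 13, EDD 1 → minimum 1.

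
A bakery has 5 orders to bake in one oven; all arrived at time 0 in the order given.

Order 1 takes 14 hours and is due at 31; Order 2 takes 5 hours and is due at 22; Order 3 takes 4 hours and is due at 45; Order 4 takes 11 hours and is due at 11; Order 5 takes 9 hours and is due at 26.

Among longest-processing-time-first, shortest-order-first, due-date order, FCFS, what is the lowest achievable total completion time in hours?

LPT (decreasing processing time): Order 1 Order 4 Order 5 Order 2 Order 3.
Order 1: 0→14
Order 4: 14→25
Order 5: 25→34
Order 2: 34→39
Order 3: 39→43
Sum = 14+25+34+39+43 = 155.
SPT (increasing processing time): Order 3 Order 2 Order 5 Order 4 Order 1.
Order 3: 0→4
Order 2: 4→9
Order 5: 9→18
Order 4: 18→29
Order 1: 29→43
Sum = 4+9+18+29+43 = 103.
EDD (increasing due date): Order 4 Order 2 Order 5 Order 1 Order 3.
Order 4: 0→11
Order 2: 11→16
Order 5: 16→25
Order 1: 25→39
Order 3: 39→43
Sum = 11+16+25+39+43 = 134.
FIFO (arrival order): Order 1 Order 2 Order 3 Order 4 Order 5.
Order 1: 0→14
Order 2: 14→19
Order 3: 19→23
Order 4: 23→34
Order 5: 34→43
Sum = 14+19+23+34+43 = 133.
LPT 155, SPT 103, EDD 134, FIFO 133 → minimum 103.

103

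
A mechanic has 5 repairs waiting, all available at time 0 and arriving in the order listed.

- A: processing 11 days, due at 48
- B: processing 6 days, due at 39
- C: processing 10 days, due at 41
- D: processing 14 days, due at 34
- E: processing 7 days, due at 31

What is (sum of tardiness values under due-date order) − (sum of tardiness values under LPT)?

EDD (increasing due date): E D B C A.
E: 0→7, due 31, tardiness 0
D: 7→21, due 34, tardiness 0
B: 21→27, due 39, tardiness 0
C: 27→37, due 41, tardiness 0
A: 37→48, due 48, tardiness 0
Sum = 0+0+0+0+0 = 0.
LPT (decreasing processing time): D A C E B.
D: 0→14, due 34, tardiness 0
A: 14→25, due 48, tardiness 0
C: 25→35, due 41, tardiness 0
E: 35→42, due 31, tardiness 11
B: 42→48, due 39, tardiness 9
Sum = 0+0+0+11+9 = 20.
Difference = 0 − 20 = -20.

-20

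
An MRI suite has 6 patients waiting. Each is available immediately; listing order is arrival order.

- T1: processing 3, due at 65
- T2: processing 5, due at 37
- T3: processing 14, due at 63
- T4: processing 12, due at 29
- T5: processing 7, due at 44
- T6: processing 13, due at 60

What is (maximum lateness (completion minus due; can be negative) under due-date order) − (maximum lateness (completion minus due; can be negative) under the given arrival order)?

EDD (increasing due date): T4 T2 T5 T6 T3 T1.
T4: 0→12, due 29, lateness -17
T2: 12→17, due 37, lateness -20
T5: 17→24, due 44, lateness -20
T6: 24→37, due 60, lateness -23
T3: 37→51, due 63, lateness -12
T1: 51→54, due 65, lateness -11
Maximum = -11.
FIFO (arrival order): T1 T2 T3 T4 T5 T6.
T1: 0→3, due 65, lateness -62
T2: 3→8, due 37, lateness -29
T3: 8→22, due 63, lateness -41
T4: 22→34, due 29, lateness 5
T5: 34→41, due 44, lateness -3
T6: 41→54, due 60, lateness -6
Maximum = 5.
Difference = -11 − 5 = -16.

-16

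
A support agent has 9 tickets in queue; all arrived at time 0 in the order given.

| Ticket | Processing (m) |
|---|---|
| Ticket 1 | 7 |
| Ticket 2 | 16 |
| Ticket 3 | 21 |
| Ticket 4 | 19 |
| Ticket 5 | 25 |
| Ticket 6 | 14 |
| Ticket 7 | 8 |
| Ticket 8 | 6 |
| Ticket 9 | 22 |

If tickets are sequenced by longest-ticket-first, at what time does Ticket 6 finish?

LPT (decreasing processing time): Ticket 5 Ticket 9 Ticket 3 Ticket 4 Ticket 2 Ticket 6 Ticket 7 Ticket 1 Ticket 8.
Ticket 5: 0→25
Ticket 9: 25→47
Ticket 3: 47→68
Ticket 4: 68→87
Ticket 2: 87→103
Ticket 6: 103→117

117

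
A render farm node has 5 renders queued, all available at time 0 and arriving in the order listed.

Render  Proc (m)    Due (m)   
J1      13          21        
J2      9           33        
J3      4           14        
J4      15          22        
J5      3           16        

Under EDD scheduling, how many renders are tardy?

2

EDD (increasing due date): J3 J5 J1 J4 J2.
J3: 0→4, due 14, tardiness 0
J5: 4→7, due 16, tardiness 0
J1: 7→20, due 21, tardiness 0
J4: 20→35, due 22, tardiness 13
J2: 35→44, due 33, tardiness 11
Late renders: 2.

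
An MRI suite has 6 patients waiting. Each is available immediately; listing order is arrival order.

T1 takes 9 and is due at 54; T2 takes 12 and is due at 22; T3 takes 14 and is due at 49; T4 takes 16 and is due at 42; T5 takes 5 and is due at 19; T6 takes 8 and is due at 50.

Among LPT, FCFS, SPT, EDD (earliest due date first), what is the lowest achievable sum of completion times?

186

LPT (decreasing processing time): T4 T3 T2 T1 T6 T5.
T4: 0→16
T3: 16→30
T2: 30→42
T1: 42→51
T6: 51→59
T5: 59→64
Sum = 16+30+42+51+59+64 = 262.
FIFO (arrival order): T1 T2 T3 T4 T5 T6.
T1: 0→9
T2: 9→21
T3: 21→35
T4: 35→51
T5: 51→56
T6: 56→64
Sum = 9+21+35+51+56+64 = 236.
SPT (increasing processing time): T5 T6 T1 T2 T3 T4.
T5: 0→5
T6: 5→13
T1: 13→22
T2: 22→34
T3: 34→48
T4: 48→64
Sum = 5+13+22+34+48+64 = 186.
EDD (increasing due date): T5 T2 T4 T3 T6 T1.
T5: 0→5
T2: 5→17
T4: 17→33
T3: 33→47
T6: 47→55
T1: 55→64
Sum = 5+17+33+47+55+64 = 221.
LPT 262, FIFO 236, SPT 186, EDD 221 → minimum 186.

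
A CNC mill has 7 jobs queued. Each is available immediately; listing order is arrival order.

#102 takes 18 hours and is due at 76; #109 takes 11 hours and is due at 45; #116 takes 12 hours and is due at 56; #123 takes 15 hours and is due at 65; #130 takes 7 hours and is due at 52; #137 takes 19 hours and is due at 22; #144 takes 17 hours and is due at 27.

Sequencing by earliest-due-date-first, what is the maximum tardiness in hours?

EDD (increasing due date): #137 #144 #109 #130 #116 #123 #102.
#137: 0→19, due 22, tardiness 0
#144: 19→36, due 27, tardiness 9
#109: 36→47, due 45, tardiness 2
#130: 47→54, due 52, tardiness 2
#116: 54→66, due 56, tardiness 10
#123: 66→81, due 65, tardiness 16
#102: 81→99, due 76, tardiness 23
Maximum = 23.

23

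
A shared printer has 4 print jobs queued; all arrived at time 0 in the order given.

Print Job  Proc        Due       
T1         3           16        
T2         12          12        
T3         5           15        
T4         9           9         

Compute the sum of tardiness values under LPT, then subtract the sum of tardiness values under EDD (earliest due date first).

LPT (decreasing processing time): T2 T4 T3 T1.
T2: 0→12, due 12, tardiness 0
T4: 12→21, due 9, tardiness 12
T3: 21→26, due 15, tardiness 11
T1: 26→29, due 16, tardiness 13
Sum = 0+12+11+13 = 36.
EDD (increasing due date): T4 T2 T3 T1.
T4: 0→9, due 9, tardiness 0
T2: 9→21, due 12, tardiness 9
T3: 21→26, due 15, tardiness 11
T1: 26→29, due 16, tardiness 13
Sum = 0+9+11+13 = 33.
Difference = 36 − 33 = 3.

3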